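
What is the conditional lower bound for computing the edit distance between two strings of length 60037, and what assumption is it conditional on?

Under SETH (the Strong Exponential Time Hypothesis), edit distance on length-60037 strings cannot be computed in O(n^(2-epsilon)) time for any epsilon > 0 (Backurs-Indyk). The reduction is from CNF-SAT via the orthogonal vectors problem.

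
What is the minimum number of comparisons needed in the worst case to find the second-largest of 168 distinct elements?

Lower bound: finding the max needs 168-1 comparisons. By the adversary weight-doubling argument, the max must personally win >= ceil(log_2(168)) = 8 comparisons; the 2nd-largest is among those 8 losers, needing 8-1 more comparisons. Total >= 168-1 + 8-1 = 174. A balanced knockout tournament achieves this.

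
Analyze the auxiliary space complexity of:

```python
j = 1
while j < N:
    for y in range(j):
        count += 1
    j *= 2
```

Space complexity: O(1).
Only a constant amount of auxiliary storage is used; nothing grows with n.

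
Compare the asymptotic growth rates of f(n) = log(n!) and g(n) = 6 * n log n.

f(n) = log(n!) and g(n) = 6 * n log n are Theta of each other: Stirling: log(n!) = n log n - n + O(log n) = Theta(n log n); the constant 6 doesn't change the Theta class.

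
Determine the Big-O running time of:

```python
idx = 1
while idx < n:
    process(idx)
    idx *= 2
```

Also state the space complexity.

Time complexity: O(log n).
Space complexity: O(1).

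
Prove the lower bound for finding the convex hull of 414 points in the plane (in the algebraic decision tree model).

Reduction from sorting: given 414 numbers x_1,...,x_{414}, map x_i to the point (x_i, x_i^2) on the parabola y = x^2. All points are on the convex hull, and walking the hull gives them in sorted x-order. Since sorting requires Omega(n log n), so does planar convex hull.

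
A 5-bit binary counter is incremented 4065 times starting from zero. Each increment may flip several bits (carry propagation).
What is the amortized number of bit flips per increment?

Bit i flips on every 2^i-th increment, so over 4065 increments bit i flips floor(4065/2^i) times. Summing over i: total flips < 2 * 4065. Amortized: < 2 = O(1) per increment.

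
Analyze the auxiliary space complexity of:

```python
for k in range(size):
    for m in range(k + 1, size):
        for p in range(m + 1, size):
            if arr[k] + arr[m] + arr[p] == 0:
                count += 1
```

Space complexity: O(1).
Only a constant amount of auxiliary storage is used; nothing grows with n.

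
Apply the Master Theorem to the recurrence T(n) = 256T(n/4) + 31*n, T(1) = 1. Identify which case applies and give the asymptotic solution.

a=256, b=4, f(n)=31*n.
log_4(256) = 4 > 1.
Since f(n) = O(n^1) is polynomially smaller than n^4, Case 1 applies.
T(n) = Theta(n^4).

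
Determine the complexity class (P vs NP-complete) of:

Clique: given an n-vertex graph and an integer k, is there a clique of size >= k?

This problem is NP-complete: complement of Independent Set / Vertex Cover (with k part of the input).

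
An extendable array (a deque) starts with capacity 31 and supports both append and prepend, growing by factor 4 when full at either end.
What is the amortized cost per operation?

Growth at either end copies all elements; capacities form a geometric sequence with ratio 4, so total copy cost over n operations is O(n) (two geometric series). Amortized O(1).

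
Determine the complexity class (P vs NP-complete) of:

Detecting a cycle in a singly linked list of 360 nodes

This problem is in P: Floyd's tortoise-and-hare runs in O(n) time, O(1) space.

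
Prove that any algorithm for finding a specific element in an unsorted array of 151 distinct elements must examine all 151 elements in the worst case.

Adversary argument: if the algorithm examines fewer than 151 elements, the adversary places the target in an unexamined position. The algorithm cannot distinguish 'not present' from 'in unexamined position'.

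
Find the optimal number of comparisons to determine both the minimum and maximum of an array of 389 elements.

Naive approach: 776 comparisons (388 for max + 388 for min).
Optimal: Compare elements in pairs first (floor(n/2) = 194 comparisons), then find max among winners and min among losers (194 comparisons each).
Total: ceil(3n/2) - 2 = 582 comparisons. An adversary argument shows this is also a lower bound.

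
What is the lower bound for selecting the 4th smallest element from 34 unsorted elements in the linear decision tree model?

Selecting the 4th smallest of 34 elements requires Omega(n) comparisons. Every element must be compared at least once. The BFPRT algorithm achieves O(n), making this tight.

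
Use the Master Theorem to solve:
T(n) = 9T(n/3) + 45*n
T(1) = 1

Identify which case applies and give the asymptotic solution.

a=9, b=3, f(n)=45*n.
log_3(9) = 2 > 1.
Since f(n) = O(n^1) is polynomially smaller than n^2, Case 1 applies.
T(n) = Theta(n^2).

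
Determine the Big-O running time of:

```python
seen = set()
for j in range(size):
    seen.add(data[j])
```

Time complexity: O(n).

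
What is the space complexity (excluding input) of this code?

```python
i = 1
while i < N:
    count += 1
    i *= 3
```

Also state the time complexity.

Space complexity: O(1).
Only a constant amount of auxiliary storage is used; nothing grows with n.
Time complexity: O(log n).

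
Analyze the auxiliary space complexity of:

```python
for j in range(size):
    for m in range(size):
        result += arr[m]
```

Space complexity: O(1).
Only a constant amount of auxiliary storage is used; nothing grows with n.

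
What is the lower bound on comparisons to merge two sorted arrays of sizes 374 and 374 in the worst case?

Adversary: with |374 - 374| <= 1 the inputs can be fully interleaved so that every adjacent pair in the merged output comes from different arrays. Then each of the 747 adjacent pairs must be directly compared, or the algorithm cannot determine their relative order. Standard merge meets this bound.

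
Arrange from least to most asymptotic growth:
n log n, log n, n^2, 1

Ordered by growth rate: 1 < log n < n log n < n^2.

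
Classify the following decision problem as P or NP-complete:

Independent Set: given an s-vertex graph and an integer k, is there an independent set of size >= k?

This problem is NP-complete: complement of Clique (with k part of the input).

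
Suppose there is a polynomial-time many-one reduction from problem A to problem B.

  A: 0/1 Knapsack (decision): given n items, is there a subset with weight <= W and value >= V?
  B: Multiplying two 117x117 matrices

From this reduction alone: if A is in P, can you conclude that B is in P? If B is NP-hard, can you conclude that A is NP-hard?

A poly-time reduction A <=_p B transfers tractability DOWN (B easy => A easy) and hardness UP (A hard => B hard), not the reverse.
From A in P, the reduction alone does NOT give B in P: any problem in P trivially reduces to SAT, yet SAT is not known to be in P.
From B NP-hard, the reduction alone does NOT give A NP-hard: again, easy problems reduce to hard ones.
(Here in fact A is NP-complete and B is in P, so no such reduction is known -- its existence would imply P = NP; the analysis concerns only what the assumed reduction would or would not let you conclude.)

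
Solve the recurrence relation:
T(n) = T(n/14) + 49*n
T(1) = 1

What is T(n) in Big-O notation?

Geometric series: 49*n*(1 + 1/14 + 1/14^2 + ...) = O(n). T(n) = O(n).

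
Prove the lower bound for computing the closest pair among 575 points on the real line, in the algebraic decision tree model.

Reduction from element distinctness: given 575 reals, the closest-pair distance is 0 iff two are equal. Element distinctness has an Omega(n log n) lower bound in the algebraic decision tree model (Ben-Or). Therefore closest pair on a line also requires Omega(n log n). Sorting then a linear scan achieves this.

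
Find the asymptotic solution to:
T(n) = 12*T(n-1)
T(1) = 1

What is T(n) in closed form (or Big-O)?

Each step multiplies by 12. T(n) = T(1)*12^(n-1) = 12^(n-1).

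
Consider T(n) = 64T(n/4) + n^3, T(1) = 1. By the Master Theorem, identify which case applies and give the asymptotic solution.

a=64, b=4, f(n)=n^3.
log_4(64) = 3, so n^(log_b(a)) = n^3.
f(n) = Theta(n^3), so Case 2 applies.
T(n) = Theta(n^3 log n).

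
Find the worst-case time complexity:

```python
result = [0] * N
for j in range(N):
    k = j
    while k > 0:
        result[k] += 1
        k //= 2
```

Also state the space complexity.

Time complexity: O(n log n).
Space complexity: O(n).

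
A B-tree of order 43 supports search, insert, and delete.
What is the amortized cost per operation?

B-tree of order 43 has height O(log_43 n). Each operation traverses the tree height. Splits during insert and merges during delete are O(1) each and occur at most once per level. Total cost per operation: O(log_43 n).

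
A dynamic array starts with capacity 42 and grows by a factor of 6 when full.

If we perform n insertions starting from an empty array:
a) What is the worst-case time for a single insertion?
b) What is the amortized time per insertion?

(a) Worst-case single insertion: O(n) -- when the array is full at capacity c, the resize copies all c elements, and c can be Theta(n).
(b) Resizes happen at sizes 42, 252, 1512, ... Total copy cost for n insertions: 42 + 252 + ... = O(n) (geometric series with ratio 1/6). Amortized cost per insertion: O(n)/n = O(1).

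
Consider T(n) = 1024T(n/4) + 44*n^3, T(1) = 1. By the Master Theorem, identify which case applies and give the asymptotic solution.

a=1024, b=4, f(n)=44*n^3.
log_4(1024) = 5 > 3.
Since f(n) = O(n^3) is polynomially smaller than n^5, Case 1 applies.
T(n) = Theta(n^5).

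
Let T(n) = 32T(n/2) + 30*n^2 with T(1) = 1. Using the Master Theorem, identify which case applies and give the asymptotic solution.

a=32, b=2, f(n)=30*n^2.
log_2(32) = 5 > 2.
Since f(n) = O(n^2) is polynomially smaller than n^5, Case 1 applies.
T(n) = Theta(n^5).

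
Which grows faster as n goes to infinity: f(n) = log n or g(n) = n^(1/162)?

g(n) = n^(1/162) grows faster: any positive power of n dominates log n.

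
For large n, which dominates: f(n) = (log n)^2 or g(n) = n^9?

g(n) = n^9 grows faster: any positive polynomial dominates any polylog.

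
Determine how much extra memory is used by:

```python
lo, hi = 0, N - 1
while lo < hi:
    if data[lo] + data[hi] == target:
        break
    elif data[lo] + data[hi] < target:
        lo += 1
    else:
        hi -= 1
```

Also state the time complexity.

Space complexity: O(1).
Only a constant amount of auxiliary storage is used; nothing grows with n.
Time complexity: O(n).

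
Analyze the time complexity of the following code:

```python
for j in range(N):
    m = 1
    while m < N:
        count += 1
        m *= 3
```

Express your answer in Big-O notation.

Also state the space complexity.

Time complexity: O(n log n).
Space complexity: O(1).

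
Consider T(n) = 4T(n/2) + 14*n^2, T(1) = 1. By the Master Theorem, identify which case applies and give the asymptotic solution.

a=4, b=2, f(n)=14*n^2.
log_2(4) = 2, so n^(log_b(a)) = n^2.
f(n) = Theta(n^2), so Case 2 applies.
T(n) = Theta(n^2 log n).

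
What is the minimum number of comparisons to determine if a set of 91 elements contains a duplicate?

Determining if 91 elements are all distinct requires Omega(n log n) comparisons in the comparison model. This follows from the element distinctness lower bound.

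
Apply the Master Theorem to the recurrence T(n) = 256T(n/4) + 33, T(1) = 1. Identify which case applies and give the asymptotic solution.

a=256, b=4, f(n)=33.
log_4(256) = 4 > 0.
Since f(n) = O(n^0) is polynomially smaller than n^4, Case 1 applies.
T(n) = Theta(n^4).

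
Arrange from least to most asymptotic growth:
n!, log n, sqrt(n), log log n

Ordered by growth rate: log log n < log n < sqrt(n) < n!.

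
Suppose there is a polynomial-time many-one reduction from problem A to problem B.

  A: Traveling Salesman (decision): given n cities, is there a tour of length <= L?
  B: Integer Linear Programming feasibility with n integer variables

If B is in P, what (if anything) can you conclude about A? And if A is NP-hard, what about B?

A poly-time reduction A <=_p B means any A-instance can be transformed to a B-instance in poly time.
If B is in P: compose the reduction with B's poly-time algorithm to solve A in poly time, so A is in P.
If A is NP-hard: every NP problem reduces to A, which reduces to B; composing reductions, every NP problem reduces to B, so B is NP-hard.
(Here in fact A is NP-complete and B is NP-complete.)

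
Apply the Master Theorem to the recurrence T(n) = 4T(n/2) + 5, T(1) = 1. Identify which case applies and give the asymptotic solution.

a=4, b=2, f(n)=5.
log_2(4) = 2 > 0.
Since f(n) = O(n^0) is polynomially smaller than n^2, Case 1 applies.
T(n) = Theta(n^2).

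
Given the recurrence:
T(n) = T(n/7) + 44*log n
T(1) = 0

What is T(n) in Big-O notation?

Each of the log_7(n) levels adds O(log n). T(n) = O(log^2 n).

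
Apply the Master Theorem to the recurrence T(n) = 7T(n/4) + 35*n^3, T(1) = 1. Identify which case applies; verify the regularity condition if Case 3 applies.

a=7, b=4, f(n)=35*n^3.
log_4(7) = 1.404 < 3.
f(n) = Omega(n^(1.404+epsilon)) for some epsilon > 0, so Case 3 is the candidate.
Regularity: a*f(n/b) = 7*35*(n/4)^3 = (7/64)*35*n^3 <= c*f(n) with c = 7/64 < 1. Satisfied.
Case 3: T(n) = Theta(n^3).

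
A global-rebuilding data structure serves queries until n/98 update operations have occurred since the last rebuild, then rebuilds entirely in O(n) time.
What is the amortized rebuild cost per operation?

The O(n) rebuild is triggered by n/98 operations, so each contributes O(n)/(n/98) = O(98) = O(1) to the rebuild cost.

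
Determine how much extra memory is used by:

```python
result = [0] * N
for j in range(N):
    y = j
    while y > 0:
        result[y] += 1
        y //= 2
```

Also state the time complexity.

Space complexity: O(n).
Auxiliary storage grows linearly with the input size n in the worst case.
Time complexity: O(n log n).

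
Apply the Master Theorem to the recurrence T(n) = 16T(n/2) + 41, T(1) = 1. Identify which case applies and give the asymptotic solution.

a=16, b=2, f(n)=41.
log_2(16) = 4 > 0.
Since f(n) = O(n^0) is polynomially smaller than n^4, Case 1 applies.
T(n) = Theta(n^4).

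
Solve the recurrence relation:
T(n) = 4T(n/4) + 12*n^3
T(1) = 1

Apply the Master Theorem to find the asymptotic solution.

a=4, b=4, f(n)=12*n^3. log_4(4) = 1 < 3. Case 3: T(n) = O(n^3).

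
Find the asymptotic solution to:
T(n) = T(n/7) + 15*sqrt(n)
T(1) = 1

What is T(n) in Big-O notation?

Each level contributes sqrt(n/7^k). Geometric series with ratio 1/sqrt(7) < 1 sums to O(sqrt(n)).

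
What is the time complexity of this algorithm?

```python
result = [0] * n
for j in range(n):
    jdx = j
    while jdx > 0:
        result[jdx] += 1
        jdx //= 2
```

Time complexity: O(n log n).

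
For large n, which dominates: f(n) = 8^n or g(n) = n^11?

f(n) = 8^n grows faster: any exponential with base > 1 dominates every polynomial.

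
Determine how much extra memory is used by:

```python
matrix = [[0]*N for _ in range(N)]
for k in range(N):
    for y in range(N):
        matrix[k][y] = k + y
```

Space complexity: O(n^2).
A 2D structure of size n x n is allocated.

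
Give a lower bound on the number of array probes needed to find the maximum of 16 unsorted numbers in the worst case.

Adversary: any unprobed cell could hold a value larger than everything seen so far. If fewer than 16 cells are probed, the adversary places the max in an unprobed cell. So all 16 cells must be examined; together with 16-1 comparisons this is tight.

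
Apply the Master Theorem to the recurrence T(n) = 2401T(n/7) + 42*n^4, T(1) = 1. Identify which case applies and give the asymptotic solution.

a=2401, b=7, f(n)=42*n^4.
log_7(2401) = 4, so n^(log_b(a)) = n^4.
f(n) = Theta(n^4), so Case 2 applies.
T(n) = Theta(n^4 log n).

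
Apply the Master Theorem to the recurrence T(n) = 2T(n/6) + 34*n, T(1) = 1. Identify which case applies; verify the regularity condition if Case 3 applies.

a=2, b=6, f(n)=34*n.
log_6(2) = 0.3869 < 1.
f(n) = Omega(n^(0.3869+epsilon)) for some epsilon > 0, so Case 3 is the candidate.
Regularity: a*f(n/b) = 2*34*(n/6)^1 = (2/6)*34*n^1 <= c*f(n) with c = 2/6 < 1. Satisfied.
Case 3: T(n) = Theta(n).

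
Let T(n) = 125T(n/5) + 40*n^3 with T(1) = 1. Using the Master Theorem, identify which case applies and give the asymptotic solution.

a=125, b=5, f(n)=40*n^3.
log_5(125) = 3, so n^(log_b(a)) = n^3.
f(n) = Theta(n^3), so Case 2 applies.
T(n) = Theta(n^3 log n).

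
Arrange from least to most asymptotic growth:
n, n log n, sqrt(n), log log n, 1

Ordered by growth rate: 1 < log log n < sqrt(n) < n < n log n.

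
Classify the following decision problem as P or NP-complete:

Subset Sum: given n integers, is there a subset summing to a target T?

This problem is NP-complete: one of Karp's 21 NP-complete problems.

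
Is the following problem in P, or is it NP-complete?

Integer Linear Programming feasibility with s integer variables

This problem is NP-complete: ILP feasibility is NP-complete (LP relaxation is in P).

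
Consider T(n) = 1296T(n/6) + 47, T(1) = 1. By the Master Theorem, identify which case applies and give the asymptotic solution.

a=1296, b=6, f(n)=47.
log_6(1296) = 4 > 0.
Since f(n) = O(n^0) is polynomially smaller than n^4, Case 1 applies.
T(n) = Theta(n^4).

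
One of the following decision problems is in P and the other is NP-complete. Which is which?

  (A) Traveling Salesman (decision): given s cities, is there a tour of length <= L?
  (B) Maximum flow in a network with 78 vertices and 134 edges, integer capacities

(A) is NP-complete: reduces from Hamiltonian Cycle.
(B) is P: Edmonds-Karp / push-relabel run in polynomial time.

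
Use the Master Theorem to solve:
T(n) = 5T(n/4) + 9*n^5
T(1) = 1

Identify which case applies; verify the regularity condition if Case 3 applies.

a=5, b=4, f(n)=9*n^5.
log_4(5) = 1.161 < 5.
f(n) = Omega(n^(1.161+epsilon)) for some epsilon > 0, so Case 3 is the candidate.
Regularity: a*f(n/b) = 5*9*(n/4)^5 = (5/1024)*9*n^5 <= c*f(n) with c = 5/1024 < 1. Satisfied.
Case 3: T(n) = Theta(n^5).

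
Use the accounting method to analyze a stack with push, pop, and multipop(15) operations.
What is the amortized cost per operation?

Assign 2 credits per push (1 for the push, 1 saved for a future pop). Each pop or element popped by multipop(15) uses 1 saved credit. Total credits never go negative, so amortized cost is O(1).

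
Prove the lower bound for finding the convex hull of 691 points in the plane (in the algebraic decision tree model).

Reduction from sorting: given 691 numbers x_1,...,x_{691}, map x_i to the point (x_i, x_i^2) on the parabola y = x^2. All points are on the convex hull, and walking the hull gives them in sorted x-order. Since sorting requires Omega(n log n), so does planar convex hull.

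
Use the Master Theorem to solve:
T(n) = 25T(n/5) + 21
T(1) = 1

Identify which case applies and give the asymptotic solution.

a=25, b=5, f(n)=21.
log_5(25) = 2 > 0.
Since f(n) = O(n^0) is polynomially smaller than n^2, Case 1 applies.
T(n) = Theta(n^2).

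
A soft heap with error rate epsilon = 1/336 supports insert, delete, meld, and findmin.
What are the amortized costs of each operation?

Soft heaps (Chazelle) allow up to an epsilon = 1/336 fraction of elements to have corrupted (raised) keys. Insert is O(log(1/epsilon)) = O(log 336) amortized -- the structure maintains heap-ordered binary trees of rank bounded by O(log(1/epsilon)). Meld concatenates root lists: O(1) amortized. Delete and findmin are O(1) amortized.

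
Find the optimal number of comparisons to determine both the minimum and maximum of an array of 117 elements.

Naive approach: 232 comparisons (116 for max + 116 for min).
Optimal: Compare elements in pairs first (floor(n/2) = 58 comparisons), then find max among winners and min among losers (58 comparisons each).
Total: ceil(3n/2) - 2 = 174 comparisons. An adversary argument shows this is also a lower bound.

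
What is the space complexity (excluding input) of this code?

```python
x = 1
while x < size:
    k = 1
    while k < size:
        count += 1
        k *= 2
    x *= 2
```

Space complexity: O(1).
Only a constant amount of auxiliary storage is used; nothing grows with n.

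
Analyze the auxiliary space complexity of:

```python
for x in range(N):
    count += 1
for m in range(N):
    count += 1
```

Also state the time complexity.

Space complexity: O(1).
Only a constant amount of auxiliary storage is used; nothing grows with n.
Time complexity: O(n).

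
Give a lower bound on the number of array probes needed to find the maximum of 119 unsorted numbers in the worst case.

Adversary: any unprobed cell could hold a value larger than everything seen so far. If fewer than 119 cells are probed, the adversary places the max in an unprobed cell. So all 119 cells must be examined; together with 119-1 comparisons this is tight.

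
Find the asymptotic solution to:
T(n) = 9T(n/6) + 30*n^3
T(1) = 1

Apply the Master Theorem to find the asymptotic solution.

a=9, b=6, f(n)=30*n^3. log_6(9) = 1.226 < 3. Case 3: T(n) = O(n^3).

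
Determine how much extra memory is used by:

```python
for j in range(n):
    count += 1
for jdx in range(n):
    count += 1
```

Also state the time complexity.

Space complexity: O(1).
Only a constant amount of auxiliary storage is used; nothing grows with n.
Time complexity: O(n).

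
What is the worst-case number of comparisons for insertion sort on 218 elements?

Insertion sort on reverse-sorted input: 1 + 2 + ... + (218-1) = 23653 comparisons.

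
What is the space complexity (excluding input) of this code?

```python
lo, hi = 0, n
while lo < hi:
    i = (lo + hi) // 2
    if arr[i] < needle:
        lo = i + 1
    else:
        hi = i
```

Space complexity: O(1).
Only a constant amount of auxiliary storage is used; nothing grows with n.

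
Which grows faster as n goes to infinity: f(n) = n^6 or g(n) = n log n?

f(n) = n^6 grows faster: n^6 / (n log n) = n^5/log n -> infinity.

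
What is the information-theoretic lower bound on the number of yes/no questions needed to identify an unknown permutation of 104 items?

There are 104! = 10299016745145627623848583864765044283053772454999072182325491776887871732475287174542709871683888003235965704141638377695179741979175588724736000000000000000000000000 permutations. Each yes/no question gives at most 1 bit, so at least ceil(log_2(10299016745145627623848583864765044283053772454999072182325491776887871732475287174542709871683888003235965704141638377695179741979175588724736000000000000000000000000)) = 552 questions are needed.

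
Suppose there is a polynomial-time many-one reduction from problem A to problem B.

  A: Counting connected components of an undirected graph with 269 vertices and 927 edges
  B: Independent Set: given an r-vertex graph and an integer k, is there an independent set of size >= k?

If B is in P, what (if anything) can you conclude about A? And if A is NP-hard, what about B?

A poly-time reduction A <=_p B means any A-instance can be transformed to a B-instance in poly time.
If B is in P: compose the reduction with B's poly-time algorithm to solve A in poly time, so A is in P.
If A is NP-hard: every NP problem reduces to A, which reduces to B; composing reductions, every NP problem reduces to B, so B is NP-hard.
(Here in fact A is P and B is NP-complete.)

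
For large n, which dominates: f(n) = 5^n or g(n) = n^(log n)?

f(n) = 5^n grows faster: take logs: log(n^(log n)) = (log n)^2, log(5^n) = n log 5; n dominates (log n)^2.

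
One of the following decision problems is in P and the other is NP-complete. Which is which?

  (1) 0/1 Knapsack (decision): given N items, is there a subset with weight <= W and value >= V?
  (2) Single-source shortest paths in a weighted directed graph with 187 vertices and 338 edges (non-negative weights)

(1) is NP-complete: reduces from Subset Sum.
(2) is P: Dijkstra's algorithm runs in O((V+E) log V).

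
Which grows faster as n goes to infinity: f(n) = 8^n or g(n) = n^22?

f(n) = 8^n grows faster: any exponential with base > 1 dominates every polynomial.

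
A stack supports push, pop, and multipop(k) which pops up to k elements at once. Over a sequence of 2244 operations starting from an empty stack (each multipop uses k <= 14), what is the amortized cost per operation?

Each element is pushed exactly once and popped at most once (whether by pop or as part of a multipop). So the total number of individual pops over the whole sequence is at most the number of pushes, which is at most 2244. Total work <= 2 * 2244, hence O(1) amortized per operation.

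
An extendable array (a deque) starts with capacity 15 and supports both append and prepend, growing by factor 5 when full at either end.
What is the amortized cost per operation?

Growth at either end copies all elements; capacities form a geometric sequence with ratio 5, so total copy cost over n operations is O(n) (two geometric series). Amortized O(1).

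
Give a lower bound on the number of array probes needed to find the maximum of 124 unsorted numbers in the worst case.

Adversary: any unprobed cell could hold a value larger than everything seen so far. If fewer than 124 cells are probed, the adversary places the max in an unprobed cell. So all 124 cells must be examined; together with 124-1 comparisons this is tight.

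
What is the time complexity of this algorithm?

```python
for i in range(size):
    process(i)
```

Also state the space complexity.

Time complexity: O(n).
Space complexity: O(1).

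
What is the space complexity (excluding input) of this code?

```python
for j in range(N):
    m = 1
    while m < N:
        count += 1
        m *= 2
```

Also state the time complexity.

Space complexity: O(1).
Only a constant amount of auxiliary storage is used; nothing grows with n.
Time complexity: O(n log n).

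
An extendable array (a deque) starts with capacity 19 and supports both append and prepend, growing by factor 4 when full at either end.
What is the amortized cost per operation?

Growth at either end copies all elements; capacities form a geometric sequence with ratio 4, so total copy cost over n operations is O(n) (two geometric series). Amortized O(1).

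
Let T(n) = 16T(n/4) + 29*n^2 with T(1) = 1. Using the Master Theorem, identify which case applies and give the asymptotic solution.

a=16, b=4, f(n)=29*n^2.
log_4(16) = 2, so n^(log_b(a)) = n^2.
f(n) = Theta(n^2), so Case 2 applies.
T(n) = Theta(n^2 log n).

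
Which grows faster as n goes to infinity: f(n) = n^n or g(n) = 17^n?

f(n) = n^n grows faster: n^n / 17^n = (n/17)^n -> infinity once n > 17.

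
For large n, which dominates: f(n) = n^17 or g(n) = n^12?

f(n) = n^17 grows faster: n^17/n^12 = n^5 -> infinity.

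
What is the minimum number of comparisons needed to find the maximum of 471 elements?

Finding the maximum requires 470 comparisons. Each comparison eliminates exactly one candidate. With 471 candidates, we need 470 eliminations.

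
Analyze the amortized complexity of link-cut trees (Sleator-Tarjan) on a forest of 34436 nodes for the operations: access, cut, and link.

Link-cut trees represent the forest using splay trees over preferred paths. With potential Phi = sum over nodes of log(size of virtual subtree), each access on 34436 nodes is O(log 34436) = O(log n) amortized by the splay-tree access lemma. Cut and link are O(1) plus one access.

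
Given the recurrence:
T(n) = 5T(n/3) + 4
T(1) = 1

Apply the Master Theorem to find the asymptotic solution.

a=5, b=3, f(n)=4. log_3(5) = 1.465. Case 1 of Master Theorem: T(n) = O(n^1.465).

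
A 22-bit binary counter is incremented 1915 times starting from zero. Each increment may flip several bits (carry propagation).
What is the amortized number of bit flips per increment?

Bit i flips on every 2^i-th increment, so over 1915 increments bit i flips floor(1915/2^i) times. Summing over i: total flips < 2 * 1915. Amortized: < 2 = O(1) per increment.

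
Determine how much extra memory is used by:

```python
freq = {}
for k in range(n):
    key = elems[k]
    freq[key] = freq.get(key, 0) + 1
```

Space complexity: O(n).
Auxiliary storage grows linearly with the input size n in the worst case.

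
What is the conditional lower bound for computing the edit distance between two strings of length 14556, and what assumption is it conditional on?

Under SETH (the Strong Exponential Time Hypothesis), edit distance on length-14556 strings cannot be computed in O(n^(2-epsilon)) time for any epsilon > 0 (Backurs-Indyk). The reduction is from CNF-SAT via the orthogonal vectors problem.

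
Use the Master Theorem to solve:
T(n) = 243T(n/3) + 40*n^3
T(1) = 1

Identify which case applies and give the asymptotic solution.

a=243, b=3, f(n)=40*n^3.
log_3(243) = 5 > 3.
Since f(n) = O(n^3) is polynomially smaller than n^5, Case 1 applies.
T(n) = Theta(n^5).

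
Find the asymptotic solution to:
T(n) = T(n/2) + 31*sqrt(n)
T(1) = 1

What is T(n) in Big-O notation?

Each level contributes sqrt(n/2^k). Geometric series with ratio 1/sqrt(2) < 1 sums to O(sqrt(n)).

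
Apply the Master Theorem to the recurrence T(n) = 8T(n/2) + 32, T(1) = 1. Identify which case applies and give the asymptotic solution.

a=8, b=2, f(n)=32.
log_2(8) = 3 > 0.
Since f(n) = O(n^0) is polynomially smaller than n^3, Case 1 applies.
T(n) = Theta(n^3).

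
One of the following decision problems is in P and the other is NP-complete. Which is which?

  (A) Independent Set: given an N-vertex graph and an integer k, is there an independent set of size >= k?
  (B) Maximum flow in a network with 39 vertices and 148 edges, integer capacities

(A) is NP-complete: complement of Clique (with k part of the input).
(B) is P: Edmonds-Karp / push-relabel run in polynomial time.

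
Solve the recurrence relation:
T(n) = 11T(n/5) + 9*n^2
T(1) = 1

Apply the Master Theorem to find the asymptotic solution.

a=11, b=5, f(n)=9*n^2. log_5(11) = 1.49 < 2. Case 3: T(n) = O(n^2).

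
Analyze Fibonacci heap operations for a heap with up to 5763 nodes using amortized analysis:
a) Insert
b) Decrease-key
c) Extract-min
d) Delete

Fibonacci heaps use lazy consolidation. Potential function Phi = t + 2m (t = number of trees, m = marked nodes).
- Insert: O(1) actual, Delta Phi = +1 (one new tree) => O(1) amortized.
- Decrease-key: with c cascading cuts, actual cost is O(c); Delta Phi <= c - 2(c-1) + 2 = 4 - c (c new trees; >= c-1 marks cleared; <= 1 new mark). Amortized O(c) + (4 - c) = O(1).
- Extract-min: O(D(n) + t) actual; consolidation drops t to <= D(n)+1, so Delta Phi pays for the t term. D(n) = O(log n) for n = 5763 => O(log n) amortized.
- Delete: decrease-key to -inf then extract-min = O(log n).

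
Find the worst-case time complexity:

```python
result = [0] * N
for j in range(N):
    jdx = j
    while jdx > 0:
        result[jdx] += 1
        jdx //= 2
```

Time complexity: O(n log n).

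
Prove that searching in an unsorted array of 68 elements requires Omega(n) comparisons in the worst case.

An adversary can always place the target in the last position checked. Until all 68 positions are examined, the target might be in any unchecked position. Therefore 68 comparisons are necessary.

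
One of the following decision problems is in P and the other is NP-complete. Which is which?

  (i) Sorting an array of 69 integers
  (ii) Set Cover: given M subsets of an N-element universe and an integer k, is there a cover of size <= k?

(i) is P: merge sort runs in O(n log n).
(ii) is NP-complete: one of Karp's 21 NP-complete problems (with k part of the input).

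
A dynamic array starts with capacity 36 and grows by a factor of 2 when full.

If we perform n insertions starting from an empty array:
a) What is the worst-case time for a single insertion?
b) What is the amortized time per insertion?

(a) Worst-case single insertion: O(n) -- when the array is full at capacity c, the resize copies all c elements, and c can be Theta(n).
(b) Resizes happen at sizes 36, 72, 144, ... Total copy cost for n insertions: 36 + 72 + ... = O(n) (geometric series with ratio 1/2). Amortized cost per insertion: O(n)/n = O(1).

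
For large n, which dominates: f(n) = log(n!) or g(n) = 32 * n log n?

f(n) = log(n!) and g(n) = 32 * n log n are Theta of each other: Stirling: log(n!) = n log n - n + O(log n) = Theta(n log n); the constant 32 doesn't change the Theta class.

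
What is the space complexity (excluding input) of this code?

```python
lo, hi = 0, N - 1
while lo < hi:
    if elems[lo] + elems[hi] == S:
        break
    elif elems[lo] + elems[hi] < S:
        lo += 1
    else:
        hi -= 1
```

Space complexity: O(1).
Only a constant amount of auxiliary storage is used; nothing grows with n.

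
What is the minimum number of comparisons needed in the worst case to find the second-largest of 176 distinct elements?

Lower bound: finding the max needs 176-1 comparisons. By the adversary weight-doubling argument, the max must personally win >= ceil(log_2(176)) = 8 comparisons; the 2nd-largest is among those 8 losers, needing 8-1 more comparisons. Total >= 176-1 + 8-1 = 182. A balanced knockout tournament achieves this.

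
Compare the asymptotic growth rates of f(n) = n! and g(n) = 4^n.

f(n) = n! grows faster: by Stirling n! ~ (n/e)^n sqrt(2*pi*n); (n/e)^n eventually dominates 4^n.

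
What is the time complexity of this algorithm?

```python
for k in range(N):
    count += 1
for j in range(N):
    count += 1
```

Time complexity: O(n).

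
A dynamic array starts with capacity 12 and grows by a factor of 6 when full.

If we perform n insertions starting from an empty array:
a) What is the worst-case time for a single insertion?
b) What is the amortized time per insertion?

(a) Worst-case single insertion: O(n) -- when the array is full at capacity c, the resize copies all c elements, and c can be Theta(n).
(b) Resizes happen at sizes 12, 72, 432, ... Total copy cost for n insertions: 12 + 72 + ... = O(n) (geometric series with ratio 1/6). Amortized cost per insertion: O(n)/n = O(1).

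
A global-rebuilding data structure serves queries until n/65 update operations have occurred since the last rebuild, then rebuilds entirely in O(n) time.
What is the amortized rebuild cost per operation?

The O(n) rebuild is triggered by n/65 operations, so each contributes O(n)/(n/65) = O(65) = O(1) to the rebuild cost.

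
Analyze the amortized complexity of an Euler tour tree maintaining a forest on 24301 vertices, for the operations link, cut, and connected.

An Euler tour tree stores each tree's Euler tour as a balanced BST keyed by tour position. On 24301 vertices: link concatenates two tours via O(1) splits/joins of size <= 2*24301 (O(log n)); cut splits the tour at the two occurrences of the edge (O(log n)); connected compares BST roots (O(log n) to find the root). All O(log n) amortized.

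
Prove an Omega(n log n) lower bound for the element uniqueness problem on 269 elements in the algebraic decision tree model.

In the algebraic decision tree model, element uniqueness on 269 elements is equivalent to determining which cell of an arrangement of C(269,2) = 36046 hyperplanes x_i = x_j contains the input point. Ben-Or's theorem shows this requires Omega(n log n).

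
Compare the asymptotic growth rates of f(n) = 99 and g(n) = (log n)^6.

g(n) = (log n)^6 grows faster: any unbounded function dominates a constant.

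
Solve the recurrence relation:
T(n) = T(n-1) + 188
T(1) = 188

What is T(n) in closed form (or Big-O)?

Unrolling: T(n) = T(n-1) + 188 = T(n-2) + 2*188 = ... = T(1) + (n-1)*188 = 188 + (n-1)*188 = 188n.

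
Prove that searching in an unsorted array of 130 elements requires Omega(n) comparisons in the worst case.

An adversary can always place the target in the last position checked. Until all 130 positions are examined, the target might be in any unchecked position. Therefore 130 comparisons are necessary.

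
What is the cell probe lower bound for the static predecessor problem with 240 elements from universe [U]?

The Patrascu-Thorup lower bound shows any data structure on n = 240 elements using O(n * polylog(n)) space requires Omega(log log U) query time. van Emde Boas trees achieve O(log log U) with O(U) space.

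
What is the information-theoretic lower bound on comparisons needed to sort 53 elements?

There are 53! = 4274883284060025564298013753389399649690343788366813724672000000000000 possible orderings. Each comparison gives 1 bit. We need at least ceil(log_2(4274883284060025564298013753389399649690343788366813724672000000000000)) = 232 comparisons.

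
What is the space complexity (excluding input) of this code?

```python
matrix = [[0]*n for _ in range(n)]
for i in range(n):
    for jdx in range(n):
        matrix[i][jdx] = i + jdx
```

Space complexity: O(n^2).
A 2D structure of size n x n is allocated.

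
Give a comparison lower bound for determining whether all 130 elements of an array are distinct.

In the algebraic decision-tree model, the YES region for element distinctness on 130 elements has 130! connected components (one per ordering). Ben-Or's theorem then gives a lower bound of Omega(log(n!)) = Omega(n log n).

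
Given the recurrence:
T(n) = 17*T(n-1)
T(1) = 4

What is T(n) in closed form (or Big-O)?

Each step multiplies by 17. T(n) = T(1)*17^(n-1) = 4*17^(n-1).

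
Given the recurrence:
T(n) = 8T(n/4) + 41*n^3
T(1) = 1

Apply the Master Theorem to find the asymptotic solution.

a=8, b=4, f(n)=41*n^3. log_4(8) = 1.5 < 3. Case 3: T(n) = O(n^3).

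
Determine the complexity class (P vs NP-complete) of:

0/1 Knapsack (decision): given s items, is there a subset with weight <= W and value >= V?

This problem is NP-complete: reduces from Subset Sum.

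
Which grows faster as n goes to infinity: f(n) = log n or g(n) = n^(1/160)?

g(n) = n^(1/160) grows faster: any positive power of n dominates log n.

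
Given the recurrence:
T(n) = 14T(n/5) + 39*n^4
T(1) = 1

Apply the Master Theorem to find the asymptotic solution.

a=14, b=5, f(n)=39*n^4. log_5(14) = 1.64 < 4. Case 3: T(n) = O(n^4).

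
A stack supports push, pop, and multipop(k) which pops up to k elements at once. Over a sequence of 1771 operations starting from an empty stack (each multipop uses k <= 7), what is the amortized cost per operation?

Each element is pushed exactly once and popped at most once (whether by pop or as part of a multipop). So the total number of individual pops over the whole sequence is at most the number of pushes, which is at most 1771. Total work <= 2 * 1771, hence O(1) amortized per operation.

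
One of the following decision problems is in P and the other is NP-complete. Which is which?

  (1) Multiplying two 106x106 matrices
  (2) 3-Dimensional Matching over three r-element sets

(1) is P: the schoolbook algorithm runs in O(n^3).
(2) is NP-complete: one of Karp's 21 NP-complete problems.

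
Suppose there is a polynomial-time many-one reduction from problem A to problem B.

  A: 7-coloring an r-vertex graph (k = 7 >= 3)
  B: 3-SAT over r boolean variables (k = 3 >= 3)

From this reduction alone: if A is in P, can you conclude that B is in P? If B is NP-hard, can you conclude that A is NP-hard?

A poly-time reduction A <=_p B transfers tractability DOWN (B easy => A easy) and hardness UP (A hard => B hard), not the reverse.
From A in P, the reduction alone does NOT give B in P: any problem in P trivially reduces to SAT, yet SAT is not known to be in P.
From B NP-hard, the reduction alone does NOT give A NP-hard: again, easy problems reduce to hard ones.
(Here in fact A is NP-complete and B is NP-complete.)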